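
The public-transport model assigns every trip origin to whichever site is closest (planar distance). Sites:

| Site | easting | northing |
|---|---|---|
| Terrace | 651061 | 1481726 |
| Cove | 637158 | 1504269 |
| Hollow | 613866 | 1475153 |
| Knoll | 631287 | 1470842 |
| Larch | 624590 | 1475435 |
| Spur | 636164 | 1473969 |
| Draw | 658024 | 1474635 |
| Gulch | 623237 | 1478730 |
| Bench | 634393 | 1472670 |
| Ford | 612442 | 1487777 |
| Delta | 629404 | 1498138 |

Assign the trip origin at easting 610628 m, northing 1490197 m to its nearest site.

Ford

Squared distances to each site:
Terrace: 1706585330.000; Cove: 901862084.000; Hollow: 236806580.000; Knoll: 801410306.000; Larch: 412854088.000; Spur: 915435280.000; Draw: 2488556660.000; Gulch: 290478970.000; Bench: 871970954.000; Ford: 9146996.000; Delta: 415597657.000.
Minimum at Ford.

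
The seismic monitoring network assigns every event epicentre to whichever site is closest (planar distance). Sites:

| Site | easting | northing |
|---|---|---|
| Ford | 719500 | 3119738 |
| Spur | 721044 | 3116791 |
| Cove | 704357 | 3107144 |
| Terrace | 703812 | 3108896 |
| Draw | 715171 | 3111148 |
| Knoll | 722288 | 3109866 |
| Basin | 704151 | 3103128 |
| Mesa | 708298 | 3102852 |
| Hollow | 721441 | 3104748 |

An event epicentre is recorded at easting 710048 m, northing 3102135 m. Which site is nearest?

Mesa

Squared distances to each site:
Ford: 399205913.000; Spur: 335710352.000; Cove: 57477562.000; Terrace: 84598817.000; Draw: 107479298.000; Knoll: 209585961.000; Basin: 35760658.000; Mesa: 3576589.000; Hollow: 136628218.000.
Minimum at Mesa.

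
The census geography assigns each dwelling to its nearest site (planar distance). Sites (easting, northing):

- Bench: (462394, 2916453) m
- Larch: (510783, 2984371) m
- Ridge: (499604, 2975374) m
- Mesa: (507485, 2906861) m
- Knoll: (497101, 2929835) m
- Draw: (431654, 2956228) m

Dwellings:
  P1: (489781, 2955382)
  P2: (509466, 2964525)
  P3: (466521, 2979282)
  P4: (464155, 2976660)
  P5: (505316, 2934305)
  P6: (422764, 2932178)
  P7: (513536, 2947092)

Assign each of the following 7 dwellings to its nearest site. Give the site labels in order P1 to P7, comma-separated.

Ridge, Ridge, Ridge, Ridge, Knoll, Draw, Knoll

P1 → Ridge (d²=496171393.00)
P2 → Ridge (d²=214959845.00)
P3 → Ridge (d²=1109757353.00)
P4 → Ridge (d²=1258285397.00)
P5 → Knoll (d²=87467125.00)
P6 → Draw (d²=657434600.00)
P7 → Knoll (d²=567913274.00)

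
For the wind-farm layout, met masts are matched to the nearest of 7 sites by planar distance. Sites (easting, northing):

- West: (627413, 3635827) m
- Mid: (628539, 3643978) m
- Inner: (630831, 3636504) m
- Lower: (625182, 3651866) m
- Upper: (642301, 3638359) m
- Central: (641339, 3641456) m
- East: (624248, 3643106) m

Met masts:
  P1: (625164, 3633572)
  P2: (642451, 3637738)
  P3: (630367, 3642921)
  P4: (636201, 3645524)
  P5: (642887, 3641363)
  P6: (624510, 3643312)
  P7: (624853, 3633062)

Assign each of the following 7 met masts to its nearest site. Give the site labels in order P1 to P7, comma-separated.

West, Upper, Mid, Central, Central, East, West

P1 → West (d²=10143026.00)
P2 → Upper (d²=408141.00)
P3 → Mid (d²=4458833.00)
P4 → Central (d²=42947668.00)
P5 → Central (d²=2404953.00)
P6 → East (d²=111080.00)
P7 → West (d²=14198825.00)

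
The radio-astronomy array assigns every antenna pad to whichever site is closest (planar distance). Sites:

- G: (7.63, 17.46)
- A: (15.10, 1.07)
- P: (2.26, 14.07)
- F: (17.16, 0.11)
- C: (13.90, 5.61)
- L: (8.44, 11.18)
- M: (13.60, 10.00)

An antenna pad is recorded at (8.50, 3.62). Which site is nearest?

C

Squared distances to each site:
G: 192.303; A: 50.062; P: 148.140; F: 87.316; C: 33.120; L: 57.157; M: 66.714.
Minimum at C.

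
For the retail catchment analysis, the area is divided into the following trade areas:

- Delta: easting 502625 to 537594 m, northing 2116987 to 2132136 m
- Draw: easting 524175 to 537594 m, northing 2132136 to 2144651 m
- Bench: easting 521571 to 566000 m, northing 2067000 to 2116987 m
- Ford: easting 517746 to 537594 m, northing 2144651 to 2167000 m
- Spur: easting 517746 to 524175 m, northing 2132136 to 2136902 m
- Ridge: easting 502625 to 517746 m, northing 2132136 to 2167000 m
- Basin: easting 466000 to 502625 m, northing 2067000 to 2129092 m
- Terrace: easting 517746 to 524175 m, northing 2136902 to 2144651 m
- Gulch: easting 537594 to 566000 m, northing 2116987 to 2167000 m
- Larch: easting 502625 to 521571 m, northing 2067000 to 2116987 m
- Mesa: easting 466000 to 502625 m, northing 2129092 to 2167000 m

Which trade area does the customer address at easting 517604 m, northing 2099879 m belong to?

Larch

The point has easting = 517604 and northing = 2099879.
Only Larch satisfies 502625 ≤ easting ≤ 521571 and 2067000 ≤ northing ≤ 2116987.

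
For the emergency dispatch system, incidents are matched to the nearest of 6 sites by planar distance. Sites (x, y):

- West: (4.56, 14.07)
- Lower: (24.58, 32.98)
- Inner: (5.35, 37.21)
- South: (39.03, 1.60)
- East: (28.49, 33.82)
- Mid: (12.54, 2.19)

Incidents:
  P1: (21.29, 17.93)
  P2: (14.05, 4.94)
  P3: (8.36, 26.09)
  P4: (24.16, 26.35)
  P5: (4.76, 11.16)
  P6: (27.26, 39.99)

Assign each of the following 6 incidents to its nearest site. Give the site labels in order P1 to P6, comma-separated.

P1 → Lower (d²=237.33)
P2 → Mid (d²=9.84)
P3 → Inner (d²=132.71)
P4 → Lower (d²=44.13)
P5 → West (d²=8.51)
P6 → East (d²=39.58)

Lower, Mid, Inner, Lower, West, East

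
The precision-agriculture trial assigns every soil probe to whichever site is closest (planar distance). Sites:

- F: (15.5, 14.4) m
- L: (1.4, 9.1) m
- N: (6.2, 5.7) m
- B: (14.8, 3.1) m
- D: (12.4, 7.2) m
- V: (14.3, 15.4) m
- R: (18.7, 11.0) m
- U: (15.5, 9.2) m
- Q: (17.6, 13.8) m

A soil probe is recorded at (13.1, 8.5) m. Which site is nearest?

Squared distances to each site:
F: 40.570; L: 137.250; N: 55.450; B: 32.050; D: 2.180; V: 49.050; R: 37.610; U: 6.250; Q: 48.340.
Minimum at D.

D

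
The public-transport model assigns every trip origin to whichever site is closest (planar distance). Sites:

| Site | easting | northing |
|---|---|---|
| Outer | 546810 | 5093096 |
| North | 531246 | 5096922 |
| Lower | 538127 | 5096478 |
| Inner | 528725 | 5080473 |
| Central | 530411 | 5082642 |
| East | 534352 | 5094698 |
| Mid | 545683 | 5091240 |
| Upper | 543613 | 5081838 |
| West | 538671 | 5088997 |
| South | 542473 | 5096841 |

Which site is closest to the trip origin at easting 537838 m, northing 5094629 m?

Squared distances to each site:
Outer: 82846873.000; North: 48712313.000; Lower: 3502322.000; Inner: 283439105.000; Central: 198848498.000; East: 12156957.000; Mid: 73029346.000; Upper: 196960306.000; West: 32413313.000; South: 26376169.000.
Minimum at Lower.

Lower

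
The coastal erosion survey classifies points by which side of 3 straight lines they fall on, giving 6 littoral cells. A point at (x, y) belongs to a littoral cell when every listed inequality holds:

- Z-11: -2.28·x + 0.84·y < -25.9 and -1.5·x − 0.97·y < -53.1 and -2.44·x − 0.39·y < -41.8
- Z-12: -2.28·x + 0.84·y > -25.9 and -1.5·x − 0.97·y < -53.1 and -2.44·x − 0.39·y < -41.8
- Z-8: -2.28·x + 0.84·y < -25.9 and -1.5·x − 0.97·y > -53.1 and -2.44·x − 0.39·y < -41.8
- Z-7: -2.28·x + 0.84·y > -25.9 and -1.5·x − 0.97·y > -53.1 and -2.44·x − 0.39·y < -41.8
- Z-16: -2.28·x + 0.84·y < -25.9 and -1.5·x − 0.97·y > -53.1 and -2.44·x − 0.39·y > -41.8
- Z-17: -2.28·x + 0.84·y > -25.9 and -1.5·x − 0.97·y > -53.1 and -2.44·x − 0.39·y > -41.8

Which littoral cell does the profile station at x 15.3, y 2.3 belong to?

-2.28·15.3 + 0.84·2.3 = -32.952, which is < -25.9
-1.5·15.3 − 0.97·2.3 = -25.181, which is > -53.1
-2.44·15.3 − 0.39·2.3 = -38.229, which is > -41.8
This sign pattern matches Z-16.

Z-16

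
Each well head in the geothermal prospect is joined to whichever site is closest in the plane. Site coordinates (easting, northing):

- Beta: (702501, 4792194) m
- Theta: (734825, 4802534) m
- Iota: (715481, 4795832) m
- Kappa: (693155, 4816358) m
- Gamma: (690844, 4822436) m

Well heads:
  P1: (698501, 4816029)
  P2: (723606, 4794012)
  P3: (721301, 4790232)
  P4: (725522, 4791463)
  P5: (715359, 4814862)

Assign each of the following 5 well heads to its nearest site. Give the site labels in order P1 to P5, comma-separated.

P1 → Kappa (d²=28687957.00)
P2 → Iota (d²=69328025.00)
P3 → Iota (d²=65232400.00)
P4 → Iota (d²=119909842.00)
P5 → Iota (d²=362155784.00)

Kappa, Iota, Iota, Iota, Iota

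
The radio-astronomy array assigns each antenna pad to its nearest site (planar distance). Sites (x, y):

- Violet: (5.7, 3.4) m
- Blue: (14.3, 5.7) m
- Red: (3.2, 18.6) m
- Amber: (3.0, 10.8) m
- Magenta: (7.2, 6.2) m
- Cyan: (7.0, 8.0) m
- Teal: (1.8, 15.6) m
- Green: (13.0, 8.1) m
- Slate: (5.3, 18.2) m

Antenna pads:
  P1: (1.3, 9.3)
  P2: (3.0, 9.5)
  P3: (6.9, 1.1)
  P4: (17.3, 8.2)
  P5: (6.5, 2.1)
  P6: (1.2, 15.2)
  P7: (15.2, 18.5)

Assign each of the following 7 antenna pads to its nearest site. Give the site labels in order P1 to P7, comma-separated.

Amber, Amber, Violet, Blue, Violet, Teal, Slate

P1 → Amber (d²=5.14)
P2 → Amber (d²=1.69)
P3 → Violet (d²=6.73)
P4 → Blue (d²=15.25)
P5 → Violet (d²=2.33)
P6 → Teal (d²=0.52)
P7 → Slate (d²=98.10)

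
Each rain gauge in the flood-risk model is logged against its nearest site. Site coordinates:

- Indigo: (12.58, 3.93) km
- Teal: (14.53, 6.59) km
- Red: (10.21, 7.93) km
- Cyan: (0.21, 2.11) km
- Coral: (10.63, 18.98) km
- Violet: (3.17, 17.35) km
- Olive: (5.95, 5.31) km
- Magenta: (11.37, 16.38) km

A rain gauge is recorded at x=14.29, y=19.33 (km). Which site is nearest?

Coral

Squared distances to each site:
Indigo: 240.084; Teal: 162.365; Red: 146.606; Cyan: 494.775; Coral: 13.518; Violet: 127.575; Olive: 266.116; Magenta: 17.229.
Minimum at Coral.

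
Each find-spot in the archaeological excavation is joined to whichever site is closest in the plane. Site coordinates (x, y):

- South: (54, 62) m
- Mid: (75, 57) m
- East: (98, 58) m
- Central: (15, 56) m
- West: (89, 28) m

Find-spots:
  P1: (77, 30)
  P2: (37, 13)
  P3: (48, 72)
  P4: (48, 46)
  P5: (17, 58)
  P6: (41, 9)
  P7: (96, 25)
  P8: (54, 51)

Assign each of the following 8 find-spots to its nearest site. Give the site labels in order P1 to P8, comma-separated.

P1 → West (d²=148.00)
P2 → Central (d²=2333.00)
P3 → South (d²=136.00)
P4 → South (d²=292.00)
P5 → Central (d²=8.00)
P6 → West (d²=2665.00)
P7 → West (d²=58.00)
P8 → South (d²=121.00)

West, Central, South, South, Central, West, West, South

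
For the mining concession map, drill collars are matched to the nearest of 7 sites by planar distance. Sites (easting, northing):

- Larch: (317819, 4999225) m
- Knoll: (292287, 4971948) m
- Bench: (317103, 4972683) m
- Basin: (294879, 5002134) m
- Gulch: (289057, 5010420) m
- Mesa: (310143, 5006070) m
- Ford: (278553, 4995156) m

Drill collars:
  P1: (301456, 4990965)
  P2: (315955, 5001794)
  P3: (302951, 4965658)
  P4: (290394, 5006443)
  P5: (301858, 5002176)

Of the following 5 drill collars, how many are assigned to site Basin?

P1 → Basin
P2 → Larch
P3 → Knoll
P4 → Gulch
P5 → Basin
2 of the 5 go to Basin.

2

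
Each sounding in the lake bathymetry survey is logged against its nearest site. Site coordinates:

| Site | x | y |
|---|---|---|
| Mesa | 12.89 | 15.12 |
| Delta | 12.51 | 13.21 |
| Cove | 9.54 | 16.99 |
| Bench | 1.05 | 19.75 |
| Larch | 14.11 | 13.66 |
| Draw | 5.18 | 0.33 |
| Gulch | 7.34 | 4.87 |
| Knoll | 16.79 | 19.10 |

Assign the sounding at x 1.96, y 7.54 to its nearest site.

Squared distances to each site:
Mesa: 176.921; Delta: 143.451; Cove: 146.759; Bench: 149.912; Larch: 185.077; Draw: 62.352; Gulch: 36.073; Knoll: 353.562.
Minimum at Gulch.

Gulch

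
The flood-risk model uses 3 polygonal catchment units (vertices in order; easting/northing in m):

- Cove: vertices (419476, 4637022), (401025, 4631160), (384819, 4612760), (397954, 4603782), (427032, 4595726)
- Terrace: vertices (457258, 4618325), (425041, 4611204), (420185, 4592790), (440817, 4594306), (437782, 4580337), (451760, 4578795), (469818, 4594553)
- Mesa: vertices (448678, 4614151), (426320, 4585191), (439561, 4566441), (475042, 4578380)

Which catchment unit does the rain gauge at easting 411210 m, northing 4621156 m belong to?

Cove

Cast a ray rightward from (411210, 4621156). For each polygon, the edges (by vertex number in listed order) whose endpoints lie on opposite sides of northing = 4621156, where each meets that height, and whether that is right or left of the point:
Cove: 2–3 at easting≈392213.9 (left), 5–1 at easting≈422379.0 (right) → 1 crossing.
Terrace: no edge straddles that height → 0 crossings.
Mesa: no edge straddles that height → 0 crossings.
Only Cove has an odd count, so the point is inside Cove.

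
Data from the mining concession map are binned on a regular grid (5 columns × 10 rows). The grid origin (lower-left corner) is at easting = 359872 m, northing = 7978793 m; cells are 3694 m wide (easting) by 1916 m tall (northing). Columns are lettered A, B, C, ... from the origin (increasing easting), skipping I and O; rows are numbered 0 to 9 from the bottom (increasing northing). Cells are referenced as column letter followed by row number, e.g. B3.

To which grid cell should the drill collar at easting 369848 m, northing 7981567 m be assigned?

C1

Column index: ⌊(369848 − 359872) / 3694⌋ = ⌊2.701⌋ = 2 → column C
Row offset from origin: ⌊(7981567 − 7978793) / 1916⌋ = ⌊1.448⌋ = 1 → row 1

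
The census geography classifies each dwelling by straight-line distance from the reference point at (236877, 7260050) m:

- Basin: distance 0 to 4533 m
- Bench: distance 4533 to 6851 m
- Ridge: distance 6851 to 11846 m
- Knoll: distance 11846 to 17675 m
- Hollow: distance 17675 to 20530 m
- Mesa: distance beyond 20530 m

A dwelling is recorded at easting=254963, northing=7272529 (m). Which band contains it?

Mesa

Distance = √((254963−236877)² + (7272529−7260050)²) = √(327103396.000 + 155725441.000) = 21973.367 m.
20530 ≤ 21973.367 < ∞ → Mesa.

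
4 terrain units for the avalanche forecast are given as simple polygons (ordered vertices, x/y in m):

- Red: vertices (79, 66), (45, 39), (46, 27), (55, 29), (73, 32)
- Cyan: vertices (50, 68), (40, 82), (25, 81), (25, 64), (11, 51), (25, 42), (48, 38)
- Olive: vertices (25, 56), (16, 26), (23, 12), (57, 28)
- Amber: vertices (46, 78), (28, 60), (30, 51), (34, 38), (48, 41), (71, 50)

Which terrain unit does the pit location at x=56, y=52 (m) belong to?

Amber

Cast a ray rightward from (56, 52). For each polygon, the edges (by vertex number in listed order) whose endpoints lie on opposite sides of y = 52, where each meets that height, and whether that is right or left of the point:
Red: 1–2 at x≈61.4 (right), 5–1 at x≈76.5 (right) → 2 crossings.
Cyan: 4–5 at x≈12.1 (left), 7–1 at x≈48.9 (left) → 0 crossings.
Olive: 1–2 at x≈23.8 (left), 4–1 at x≈29.6 (left) → 0 crossings.
Amber: 2–3 at x≈29.8 (left), 6–1 at x≈69.2 (right) → 1 crossing.
Only Amber has an odd count, so the point is inside Amber.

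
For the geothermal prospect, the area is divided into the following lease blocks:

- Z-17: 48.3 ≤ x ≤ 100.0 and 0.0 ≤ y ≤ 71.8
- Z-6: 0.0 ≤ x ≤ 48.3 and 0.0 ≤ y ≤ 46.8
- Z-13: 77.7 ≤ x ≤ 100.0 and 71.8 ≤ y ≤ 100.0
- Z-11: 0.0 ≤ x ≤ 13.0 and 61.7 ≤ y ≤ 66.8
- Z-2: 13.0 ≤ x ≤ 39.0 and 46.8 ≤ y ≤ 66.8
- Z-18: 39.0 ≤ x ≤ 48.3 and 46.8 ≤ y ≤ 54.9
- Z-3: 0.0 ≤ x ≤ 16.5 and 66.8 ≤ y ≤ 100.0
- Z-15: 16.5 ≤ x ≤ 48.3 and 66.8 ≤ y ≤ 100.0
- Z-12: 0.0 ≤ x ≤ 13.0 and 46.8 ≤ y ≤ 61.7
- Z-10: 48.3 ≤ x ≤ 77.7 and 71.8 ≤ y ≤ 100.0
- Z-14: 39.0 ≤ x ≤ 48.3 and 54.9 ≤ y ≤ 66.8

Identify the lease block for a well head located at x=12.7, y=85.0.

The point has x = 12.7 and y = 85.0.
Only Z-3 satisfies 0.0 ≤ x ≤ 16.5 and 66.8 ≤ y ≤ 100.0.

Z-3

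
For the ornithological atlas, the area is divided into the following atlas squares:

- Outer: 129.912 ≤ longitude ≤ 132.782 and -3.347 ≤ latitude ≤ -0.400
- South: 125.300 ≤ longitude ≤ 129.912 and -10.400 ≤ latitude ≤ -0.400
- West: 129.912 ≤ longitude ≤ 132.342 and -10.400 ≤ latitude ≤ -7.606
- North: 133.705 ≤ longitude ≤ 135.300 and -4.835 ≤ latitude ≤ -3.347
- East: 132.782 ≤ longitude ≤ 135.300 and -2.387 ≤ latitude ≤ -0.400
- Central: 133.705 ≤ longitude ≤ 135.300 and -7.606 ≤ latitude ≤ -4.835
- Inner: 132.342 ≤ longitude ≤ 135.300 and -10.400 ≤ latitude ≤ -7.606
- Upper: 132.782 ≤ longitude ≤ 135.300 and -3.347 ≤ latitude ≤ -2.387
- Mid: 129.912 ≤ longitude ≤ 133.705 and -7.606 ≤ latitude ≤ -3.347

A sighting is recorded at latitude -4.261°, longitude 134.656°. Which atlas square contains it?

The point has longitude = 134.656 and latitude = -4.261.
Only North satisfies 133.705 ≤ longitude ≤ 135.300 and -4.835 ≤ latitude ≤ -3.347.

North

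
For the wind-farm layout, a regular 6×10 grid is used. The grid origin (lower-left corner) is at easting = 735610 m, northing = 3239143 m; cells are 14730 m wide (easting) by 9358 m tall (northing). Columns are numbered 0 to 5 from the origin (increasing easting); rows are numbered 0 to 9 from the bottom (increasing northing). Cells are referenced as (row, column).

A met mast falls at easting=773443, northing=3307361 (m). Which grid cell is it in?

Column index: ⌊(773443 − 735610) / 14730⌋ = ⌊2.568⌋ = 2
Row offset from origin: ⌊(3307361 − 3239143) / 9358⌋ = ⌊7.290⌋ = 7 → row 7

(7, 2)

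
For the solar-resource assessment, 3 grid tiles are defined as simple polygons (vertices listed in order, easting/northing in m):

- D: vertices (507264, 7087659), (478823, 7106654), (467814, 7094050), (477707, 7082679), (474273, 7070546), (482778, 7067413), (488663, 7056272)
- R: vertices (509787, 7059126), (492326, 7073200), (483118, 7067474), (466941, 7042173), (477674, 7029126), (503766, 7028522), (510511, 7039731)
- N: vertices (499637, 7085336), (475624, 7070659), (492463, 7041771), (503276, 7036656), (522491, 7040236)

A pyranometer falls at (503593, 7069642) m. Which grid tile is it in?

Cast a ray rightward from (503593, 7069642). For each polygon, the edges (by vertex number in listed order) whose endpoints lie on opposite sides of northing = 7069642, where each meets that height, and whether that is right or left of the point:
D: 5–6 at easting≈476727.0 (left), 7–1 at easting≈496586.5 (left) → 0 crossings.
R: 1–2 at easting≈496740.3 (left), 2–3 at easting≈486604.4 (left) → 0 crossings.
N: 2–3 at easting≈476216.8 (left), 5–1 at easting≈507589.8 (right) → 1 crossing.
Only N has an odd count, so the point is inside N.

N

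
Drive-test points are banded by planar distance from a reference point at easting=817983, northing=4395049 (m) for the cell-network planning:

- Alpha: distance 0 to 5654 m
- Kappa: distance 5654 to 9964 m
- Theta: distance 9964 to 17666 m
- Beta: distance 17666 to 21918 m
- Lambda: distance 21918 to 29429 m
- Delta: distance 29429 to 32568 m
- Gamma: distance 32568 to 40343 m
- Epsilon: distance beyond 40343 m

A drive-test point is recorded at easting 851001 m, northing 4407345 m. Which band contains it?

Distance = √((851001−817983)² + (4407345−4395049)²) = √(1090188324.000 + 151191616.000) = 35233.222 m.
32568 ≤ 35233.222 < 40343 → Gamma.

Gamma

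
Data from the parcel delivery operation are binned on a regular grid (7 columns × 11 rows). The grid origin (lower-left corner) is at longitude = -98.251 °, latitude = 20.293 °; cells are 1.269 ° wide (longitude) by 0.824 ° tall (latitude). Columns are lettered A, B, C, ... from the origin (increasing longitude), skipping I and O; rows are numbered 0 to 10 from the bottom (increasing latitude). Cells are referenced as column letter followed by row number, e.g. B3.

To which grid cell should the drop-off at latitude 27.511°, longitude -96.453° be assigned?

B8

Column index: ⌊(-96.453 − -98.251) / 1.269⌋ = ⌊1.417⌋ = 1 → column B
Row offset from origin: ⌊(27.511 − 20.293) / 0.824⌋ = ⌊8.760⌋ = 8 → row 8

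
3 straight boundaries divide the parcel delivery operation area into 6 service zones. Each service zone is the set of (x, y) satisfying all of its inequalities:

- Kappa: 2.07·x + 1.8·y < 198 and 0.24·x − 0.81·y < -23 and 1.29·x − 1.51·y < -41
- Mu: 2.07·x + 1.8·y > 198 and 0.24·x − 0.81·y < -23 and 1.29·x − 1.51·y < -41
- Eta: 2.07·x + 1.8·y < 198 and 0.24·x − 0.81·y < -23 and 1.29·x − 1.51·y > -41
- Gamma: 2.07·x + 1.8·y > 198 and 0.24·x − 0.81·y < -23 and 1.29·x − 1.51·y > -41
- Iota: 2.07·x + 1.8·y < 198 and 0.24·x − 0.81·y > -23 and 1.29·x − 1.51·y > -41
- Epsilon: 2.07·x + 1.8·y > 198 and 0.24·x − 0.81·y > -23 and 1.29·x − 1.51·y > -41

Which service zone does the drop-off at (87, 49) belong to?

Epsilon

2.07·87 + 1.8·49 = 268.290, which is > 198
0.24·87 − 0.81·49 = -18.810, which is > -23
1.29·87 − 1.51·49 = 38.240, which is > -41
This sign pattern matches Epsilon.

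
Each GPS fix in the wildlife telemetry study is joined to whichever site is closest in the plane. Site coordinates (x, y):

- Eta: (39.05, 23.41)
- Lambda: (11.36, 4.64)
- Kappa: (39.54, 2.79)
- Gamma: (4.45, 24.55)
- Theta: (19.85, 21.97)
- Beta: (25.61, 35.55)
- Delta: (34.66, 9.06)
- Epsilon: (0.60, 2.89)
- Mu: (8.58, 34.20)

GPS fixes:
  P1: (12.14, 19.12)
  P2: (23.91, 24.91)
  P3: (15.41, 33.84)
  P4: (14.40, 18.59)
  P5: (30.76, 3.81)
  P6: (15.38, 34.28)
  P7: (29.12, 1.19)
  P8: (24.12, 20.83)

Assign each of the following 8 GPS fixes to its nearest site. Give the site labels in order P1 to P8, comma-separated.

P1 → Theta (d²=67.57)
P2 → Theta (d²=25.13)
P3 → Mu (d²=46.78)
P4 → Theta (d²=41.13)
P5 → Delta (d²=42.77)
P6 → Mu (d²=46.25)
P7 → Delta (d²=92.63)
P8 → Theta (d²=19.53)

Theta, Theta, Mu, Theta, Delta, Mu, Delta, Theta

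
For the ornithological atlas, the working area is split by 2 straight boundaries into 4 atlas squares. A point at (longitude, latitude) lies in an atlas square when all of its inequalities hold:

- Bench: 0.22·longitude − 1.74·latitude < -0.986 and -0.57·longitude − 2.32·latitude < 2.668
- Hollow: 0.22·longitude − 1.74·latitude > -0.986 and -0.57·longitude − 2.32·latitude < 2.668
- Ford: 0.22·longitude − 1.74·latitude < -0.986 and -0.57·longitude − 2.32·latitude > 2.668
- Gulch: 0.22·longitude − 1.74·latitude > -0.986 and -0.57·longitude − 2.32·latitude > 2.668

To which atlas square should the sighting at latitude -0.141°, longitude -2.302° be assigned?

Hollow

0.22·-2.302 − 1.74·-0.141 = -0.261, which is > -0.986
-0.57·-2.302 − 2.32·-0.141 = 1.639, which is < 2.668
This sign pattern matches Hollow.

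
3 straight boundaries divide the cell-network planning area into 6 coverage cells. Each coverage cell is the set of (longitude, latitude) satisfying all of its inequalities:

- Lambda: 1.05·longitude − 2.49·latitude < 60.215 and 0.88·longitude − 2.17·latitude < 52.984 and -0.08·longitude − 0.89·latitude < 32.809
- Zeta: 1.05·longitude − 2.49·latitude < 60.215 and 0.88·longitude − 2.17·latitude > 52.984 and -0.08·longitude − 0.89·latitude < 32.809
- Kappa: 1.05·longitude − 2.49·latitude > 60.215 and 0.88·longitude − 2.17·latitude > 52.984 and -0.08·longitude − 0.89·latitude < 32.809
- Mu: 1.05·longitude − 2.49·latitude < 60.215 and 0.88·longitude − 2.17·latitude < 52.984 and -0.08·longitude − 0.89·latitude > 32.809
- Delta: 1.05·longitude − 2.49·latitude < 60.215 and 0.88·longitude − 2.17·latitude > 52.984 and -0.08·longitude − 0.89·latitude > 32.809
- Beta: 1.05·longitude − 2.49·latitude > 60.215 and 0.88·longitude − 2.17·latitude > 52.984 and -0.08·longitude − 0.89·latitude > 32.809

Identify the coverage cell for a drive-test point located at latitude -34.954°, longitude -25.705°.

Delta

1.05·-25.705 − 2.49·-34.954 = 60.045, which is < 60.215
0.88·-25.705 − 2.17·-34.954 = 53.230, which is > 52.984
-0.08·-25.705 − 0.89·-34.954 = 33.165, which is > 32.809
This sign pattern matches Delta.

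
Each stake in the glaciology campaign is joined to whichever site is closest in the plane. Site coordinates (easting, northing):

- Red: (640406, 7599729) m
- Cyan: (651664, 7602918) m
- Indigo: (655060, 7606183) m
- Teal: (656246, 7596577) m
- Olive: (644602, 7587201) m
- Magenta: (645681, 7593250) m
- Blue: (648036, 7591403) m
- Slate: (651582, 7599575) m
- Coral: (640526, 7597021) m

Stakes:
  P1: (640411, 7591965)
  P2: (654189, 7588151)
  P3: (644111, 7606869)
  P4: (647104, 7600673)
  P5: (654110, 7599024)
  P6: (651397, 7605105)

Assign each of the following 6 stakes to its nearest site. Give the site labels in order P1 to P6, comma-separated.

Coral, Blue, Red, Slate, Slate, Cyan

P1 → Coral (d²=25576361.00)
P2 → Blue (d²=48434913.00)
P3 → Red (d²=64706625.00)
P4 → Slate (d²=21258088.00)
P5 → Slate (d²=6694385.00)
P6 → Cyan (d²=4854258.00)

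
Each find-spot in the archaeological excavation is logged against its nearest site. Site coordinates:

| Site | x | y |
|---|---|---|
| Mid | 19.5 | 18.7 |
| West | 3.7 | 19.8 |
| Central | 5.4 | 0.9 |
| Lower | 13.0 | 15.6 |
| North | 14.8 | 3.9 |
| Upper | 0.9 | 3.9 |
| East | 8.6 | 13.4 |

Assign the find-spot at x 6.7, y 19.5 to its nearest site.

Squared distances to each site:
Mid: 164.480; West: 9.090; Central: 347.650; Lower: 54.900; North: 308.970; Upper: 277.000; East: 40.820.
Minimum at West.

West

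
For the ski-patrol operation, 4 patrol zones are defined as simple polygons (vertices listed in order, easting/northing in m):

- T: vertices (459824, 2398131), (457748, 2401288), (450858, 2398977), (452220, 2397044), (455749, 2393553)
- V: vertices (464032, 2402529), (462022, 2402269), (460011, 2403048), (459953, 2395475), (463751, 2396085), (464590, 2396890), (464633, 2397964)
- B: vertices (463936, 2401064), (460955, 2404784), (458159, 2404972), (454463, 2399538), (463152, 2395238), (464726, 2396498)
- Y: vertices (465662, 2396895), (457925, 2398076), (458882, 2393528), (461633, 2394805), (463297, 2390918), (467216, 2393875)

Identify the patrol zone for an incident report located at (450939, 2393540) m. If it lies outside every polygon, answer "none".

none

Cast a ray rightward from (450939, 2393540). For each polygon, the edges (by vertex number in listed order) whose endpoints lie on opposite sides of northing = 2393540, where each meets that height, and whether that is right or left of the point:
T: no edge straddles that height → 0 crossings.
V: no edge straddles that height → 0 crossings.
B: no edge straddles that height → 0 crossings.
Y: 2–3 at easting≈458879.5 (right), 3–4 at easting≈458907.9 (right), 4–5 at easting≈462174.5 (right), 5–6 at easting≈466772.0 (right) → 4 crossings.
All counts are even, so the point lies outside every listed polygon.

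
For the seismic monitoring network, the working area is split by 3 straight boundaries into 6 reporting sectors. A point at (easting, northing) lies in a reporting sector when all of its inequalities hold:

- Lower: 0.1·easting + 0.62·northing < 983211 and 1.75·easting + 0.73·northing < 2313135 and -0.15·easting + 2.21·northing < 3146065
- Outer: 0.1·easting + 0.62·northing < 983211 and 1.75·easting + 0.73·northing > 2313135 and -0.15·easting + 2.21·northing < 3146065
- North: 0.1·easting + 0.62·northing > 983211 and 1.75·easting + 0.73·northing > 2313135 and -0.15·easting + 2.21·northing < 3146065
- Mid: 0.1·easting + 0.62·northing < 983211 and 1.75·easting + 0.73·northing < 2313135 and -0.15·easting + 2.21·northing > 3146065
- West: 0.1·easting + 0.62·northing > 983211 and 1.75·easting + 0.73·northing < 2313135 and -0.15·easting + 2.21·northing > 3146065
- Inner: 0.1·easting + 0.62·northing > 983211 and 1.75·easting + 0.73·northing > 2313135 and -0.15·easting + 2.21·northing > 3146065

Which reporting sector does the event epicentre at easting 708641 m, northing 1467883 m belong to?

Lower

0.1·708641 + 0.62·1467883 = 980951.560, which is < 983211
1.75·708641 + 0.73·1467883 = 2311676.340, which is < 2313135
-0.15·708641 + 2.21·1467883 = 3137725.280, which is < 3146065
This sign pattern matches Lower.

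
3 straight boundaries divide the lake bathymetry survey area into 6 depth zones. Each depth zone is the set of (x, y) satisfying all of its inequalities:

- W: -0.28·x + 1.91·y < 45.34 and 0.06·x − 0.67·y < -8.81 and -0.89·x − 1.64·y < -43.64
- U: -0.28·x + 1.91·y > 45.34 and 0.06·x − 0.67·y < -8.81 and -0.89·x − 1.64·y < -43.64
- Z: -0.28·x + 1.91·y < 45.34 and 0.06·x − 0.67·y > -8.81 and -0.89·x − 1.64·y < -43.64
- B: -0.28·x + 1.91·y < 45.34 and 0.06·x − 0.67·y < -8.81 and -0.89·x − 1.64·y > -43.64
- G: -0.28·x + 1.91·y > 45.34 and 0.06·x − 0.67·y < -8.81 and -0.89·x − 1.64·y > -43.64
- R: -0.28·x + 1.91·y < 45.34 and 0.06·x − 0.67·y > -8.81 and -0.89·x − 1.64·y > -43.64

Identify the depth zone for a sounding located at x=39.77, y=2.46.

R

-0.28·39.77 + 1.91·2.46 = -6.437, which is < 45.34
0.06·39.77 − 0.67·2.46 = 0.738, which is > -8.81
-0.89·39.77 − 1.64·2.46 = -39.430, which is > -43.64
This sign pattern matches R.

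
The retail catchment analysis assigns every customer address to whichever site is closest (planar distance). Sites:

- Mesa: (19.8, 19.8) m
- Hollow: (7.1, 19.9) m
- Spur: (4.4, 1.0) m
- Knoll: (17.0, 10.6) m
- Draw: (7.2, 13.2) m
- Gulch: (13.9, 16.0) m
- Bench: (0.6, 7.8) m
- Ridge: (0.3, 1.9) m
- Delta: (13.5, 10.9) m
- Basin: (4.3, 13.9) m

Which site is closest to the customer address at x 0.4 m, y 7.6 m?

Bench

Squared distances to each site:
Mesa: 525.200; Hollow: 196.180; Spur: 59.560; Knoll: 284.560; Draw: 77.600; Gulch: 252.810; Bench: 0.080; Ridge: 32.500; Delta: 182.500; Basin: 54.900.
Minimum at Bench.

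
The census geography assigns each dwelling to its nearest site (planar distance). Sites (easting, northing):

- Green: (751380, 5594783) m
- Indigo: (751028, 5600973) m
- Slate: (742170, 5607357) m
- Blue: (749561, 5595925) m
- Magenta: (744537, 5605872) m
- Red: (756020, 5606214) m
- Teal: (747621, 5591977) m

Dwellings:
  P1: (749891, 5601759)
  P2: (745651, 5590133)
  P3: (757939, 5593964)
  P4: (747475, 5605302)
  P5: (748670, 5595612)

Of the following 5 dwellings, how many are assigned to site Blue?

P1 → Indigo
P2 → Teal
P3 → Green
P4 → Magenta
P5 → Blue
1 of the 5 goes to Blue.

1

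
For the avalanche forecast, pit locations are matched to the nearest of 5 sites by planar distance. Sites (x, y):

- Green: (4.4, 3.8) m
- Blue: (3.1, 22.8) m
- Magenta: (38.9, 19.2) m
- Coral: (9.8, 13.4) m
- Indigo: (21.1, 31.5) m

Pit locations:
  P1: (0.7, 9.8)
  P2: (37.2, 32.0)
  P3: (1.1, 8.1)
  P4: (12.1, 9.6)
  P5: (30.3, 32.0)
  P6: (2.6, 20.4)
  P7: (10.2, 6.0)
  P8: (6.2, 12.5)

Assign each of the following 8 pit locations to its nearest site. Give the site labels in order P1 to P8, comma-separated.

P1 → Green (d²=49.69)
P2 → Magenta (d²=166.73)
P3 → Green (d²=29.38)
P4 → Coral (d²=19.73)
P5 → Indigo (d²=84.89)
P6 → Blue (d²=6.01)
P7 → Green (d²=38.48)
P8 → Coral (d²=13.77)

Green, Magenta, Green, Coral, Indigo, Blue, Green, Coral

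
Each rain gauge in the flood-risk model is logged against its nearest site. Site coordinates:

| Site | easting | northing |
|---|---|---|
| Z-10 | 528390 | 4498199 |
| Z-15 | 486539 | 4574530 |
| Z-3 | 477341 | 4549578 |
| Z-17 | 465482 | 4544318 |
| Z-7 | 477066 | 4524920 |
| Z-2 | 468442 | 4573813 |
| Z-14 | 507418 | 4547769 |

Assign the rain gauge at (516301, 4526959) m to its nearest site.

Squared distances to each site:
Z-10: 973281521.000; Z-15: 3148776685.000; Z-3: 2029500761.000; Z-17: 2883905642.000; Z-7: 1543542746.000; Z-2: 4485781197.000; Z-14: 511963789.000.
Minimum at Z-14.

Z-14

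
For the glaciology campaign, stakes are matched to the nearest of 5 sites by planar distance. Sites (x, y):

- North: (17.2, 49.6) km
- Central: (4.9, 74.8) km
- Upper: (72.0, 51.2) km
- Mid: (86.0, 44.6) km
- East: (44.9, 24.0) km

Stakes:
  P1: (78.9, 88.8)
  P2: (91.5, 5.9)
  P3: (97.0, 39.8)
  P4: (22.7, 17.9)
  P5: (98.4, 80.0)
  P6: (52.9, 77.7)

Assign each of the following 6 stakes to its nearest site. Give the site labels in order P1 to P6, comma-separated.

P1 → Upper (d²=1461.37)
P2 → Mid (d²=1527.94)
P3 → Mid (d²=144.04)
P4 → East (d²=530.05)
P5 → Mid (d²=1406.92)
P6 → Upper (d²=1067.06)

Upper, Mid, Mid, East, Mid, Upper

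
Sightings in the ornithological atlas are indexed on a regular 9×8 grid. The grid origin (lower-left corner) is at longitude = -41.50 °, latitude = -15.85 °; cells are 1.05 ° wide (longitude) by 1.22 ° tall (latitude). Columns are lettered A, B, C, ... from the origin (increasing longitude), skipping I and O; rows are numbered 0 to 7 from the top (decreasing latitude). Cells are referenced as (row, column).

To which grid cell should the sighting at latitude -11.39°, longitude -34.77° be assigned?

Column index: ⌊(-34.77 − -41.50) / 1.05⌋ = ⌊6.410⌋ = 6 → column G
Row offset from origin: ⌊(-11.39 − -15.85) / 1.22⌋ = ⌊3.656⌋ = 3 → row 4 (counted from top)

(4, G)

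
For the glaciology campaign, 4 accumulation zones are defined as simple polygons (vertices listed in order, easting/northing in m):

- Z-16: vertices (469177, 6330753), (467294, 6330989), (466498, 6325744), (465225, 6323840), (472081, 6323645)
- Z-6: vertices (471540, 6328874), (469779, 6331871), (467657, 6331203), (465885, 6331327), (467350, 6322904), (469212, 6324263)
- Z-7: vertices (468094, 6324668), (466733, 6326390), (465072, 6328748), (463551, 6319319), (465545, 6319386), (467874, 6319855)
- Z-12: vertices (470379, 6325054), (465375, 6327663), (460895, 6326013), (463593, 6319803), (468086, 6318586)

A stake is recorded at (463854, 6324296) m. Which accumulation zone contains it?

Z-12

Cast a ray rightward from (463854, 6324296). For each polygon, the edges (by vertex number in listed order) whose endpoints lie on opposite sides of northing = 6324296, where each meets that height, and whether that is right or left of the point:
Z-16: 3–4 at easting≈465529.9 (right), 5–1 at easting≈471815.0 (right) → 2 crossings.
Z-6: 4–5 at easting≈467107.9 (right), 6–1 at easting≈469228.7 (right) → 2 crossings.
Z-7: 3–4 at easting≈464353.8 (right), 6–1 at easting≈468077.0 (right) → 2 crossings.
Z-12: 3–4 at easting≈461641.0 (left), 5–1 at easting≈470110.3 (right) → 1 crossing.
Only Z-12 has an odd count, so the point is inside Z-12.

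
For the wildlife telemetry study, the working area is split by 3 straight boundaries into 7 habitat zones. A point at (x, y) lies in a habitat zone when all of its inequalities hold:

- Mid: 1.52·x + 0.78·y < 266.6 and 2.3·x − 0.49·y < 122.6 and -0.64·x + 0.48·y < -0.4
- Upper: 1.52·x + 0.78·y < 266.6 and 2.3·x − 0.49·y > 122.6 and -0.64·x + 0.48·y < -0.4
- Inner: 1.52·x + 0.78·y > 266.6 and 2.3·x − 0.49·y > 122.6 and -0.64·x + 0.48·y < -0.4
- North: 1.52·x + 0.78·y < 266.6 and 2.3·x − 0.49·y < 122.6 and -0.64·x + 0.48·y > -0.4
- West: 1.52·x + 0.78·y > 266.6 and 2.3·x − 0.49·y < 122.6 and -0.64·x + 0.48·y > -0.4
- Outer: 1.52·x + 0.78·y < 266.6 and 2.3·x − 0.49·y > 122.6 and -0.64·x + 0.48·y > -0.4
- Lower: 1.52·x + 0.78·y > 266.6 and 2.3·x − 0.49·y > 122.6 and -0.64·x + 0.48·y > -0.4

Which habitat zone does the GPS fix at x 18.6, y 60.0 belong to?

North

1.52·18.6 + 0.78·60.0 = 75.072, which is < 266.6
2.3·18.6 − 0.49·60.0 = 13.380, which is < 122.6
-0.64·18.6 + 0.48·60.0 = 16.896, which is > -0.4
This sign pattern matches North.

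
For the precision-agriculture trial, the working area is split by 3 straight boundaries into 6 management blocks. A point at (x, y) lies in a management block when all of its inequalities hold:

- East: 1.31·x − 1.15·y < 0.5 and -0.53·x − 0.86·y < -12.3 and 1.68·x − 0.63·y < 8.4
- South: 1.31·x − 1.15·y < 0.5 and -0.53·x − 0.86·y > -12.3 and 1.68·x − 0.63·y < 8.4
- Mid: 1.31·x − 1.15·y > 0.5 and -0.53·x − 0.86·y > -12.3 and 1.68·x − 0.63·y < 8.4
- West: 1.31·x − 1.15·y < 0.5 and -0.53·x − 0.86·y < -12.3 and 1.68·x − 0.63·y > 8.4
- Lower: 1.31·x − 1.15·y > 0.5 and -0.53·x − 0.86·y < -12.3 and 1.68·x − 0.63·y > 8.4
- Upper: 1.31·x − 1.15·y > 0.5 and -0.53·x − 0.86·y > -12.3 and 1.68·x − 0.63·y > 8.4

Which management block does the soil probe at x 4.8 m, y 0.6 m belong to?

1.31·4.8 − 1.15·0.6 = 5.598, which is > 0.5
-0.53·4.8 − 0.86·0.6 = -3.060, which is > -12.3
1.68·4.8 − 0.63·0.6 = 7.686, which is < 8.4
This sign pattern matches Mid.

Mid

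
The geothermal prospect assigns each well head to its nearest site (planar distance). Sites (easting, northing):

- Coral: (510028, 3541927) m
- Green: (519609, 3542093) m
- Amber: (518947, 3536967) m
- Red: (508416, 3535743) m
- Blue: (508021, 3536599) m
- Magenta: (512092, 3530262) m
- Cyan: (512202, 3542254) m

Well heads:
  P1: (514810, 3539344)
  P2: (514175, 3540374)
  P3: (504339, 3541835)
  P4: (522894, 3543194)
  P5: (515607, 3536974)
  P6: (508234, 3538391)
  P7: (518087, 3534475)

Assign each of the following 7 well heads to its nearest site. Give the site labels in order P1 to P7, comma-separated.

P1 → Cyan (d²=15269764.00)
P2 → Cyan (d²=7427129.00)
P3 → Coral (d²=32373185.00)
P4 → Green (d²=12003426.00)
P5 → Amber (d²=11155649.00)
P6 → Blue (d²=3256633.00)
P7 → Amber (d²=6949664.00)

Cyan, Cyan, Coral, Green, Amber, Blue, Amber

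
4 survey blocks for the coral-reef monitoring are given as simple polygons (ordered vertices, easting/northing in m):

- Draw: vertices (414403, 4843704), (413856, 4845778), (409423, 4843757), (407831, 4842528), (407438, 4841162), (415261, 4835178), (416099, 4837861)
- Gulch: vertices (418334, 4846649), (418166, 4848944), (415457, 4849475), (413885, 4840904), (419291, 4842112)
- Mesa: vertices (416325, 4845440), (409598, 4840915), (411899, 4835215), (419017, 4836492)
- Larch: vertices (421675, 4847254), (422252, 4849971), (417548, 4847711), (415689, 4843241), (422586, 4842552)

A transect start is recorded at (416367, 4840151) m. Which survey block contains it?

Cast a ray rightward from (416367, 4840151). For each polygon, the edges (by vertex number in listed order) whose endpoints lie on opposite sides of northing = 4840151, where each meets that height, and whether that is right or left of the point:
Draw: 5–6 at easting≈408759.7 (left), 7–1 at easting≈415434.3 (left) → 0 crossings.
Gulch: no edge straddles that height → 0 crossings.
Mesa: 2–3 at easting≈409906.4 (left), 4–1 at easting≈417916.2 (right) → 1 crossing.
Larch: no edge straddles that height → 0 crossings.
Only Mesa has an odd count, so the point is inside Mesa.

Mesa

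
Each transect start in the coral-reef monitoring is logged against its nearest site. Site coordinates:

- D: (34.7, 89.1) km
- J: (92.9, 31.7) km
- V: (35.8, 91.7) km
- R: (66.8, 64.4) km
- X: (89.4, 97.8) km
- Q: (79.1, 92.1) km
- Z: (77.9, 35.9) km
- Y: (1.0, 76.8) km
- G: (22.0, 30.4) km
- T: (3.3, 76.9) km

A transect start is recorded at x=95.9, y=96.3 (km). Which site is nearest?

X

Squared distances to each site:
D: 3797.280; J: 4182.160; V: 3633.170; R: 1864.420; X: 44.500; Q: 299.880; Z: 3972.160; Y: 9386.260; G: 9804.020; T: 8951.120.
Minimum at X.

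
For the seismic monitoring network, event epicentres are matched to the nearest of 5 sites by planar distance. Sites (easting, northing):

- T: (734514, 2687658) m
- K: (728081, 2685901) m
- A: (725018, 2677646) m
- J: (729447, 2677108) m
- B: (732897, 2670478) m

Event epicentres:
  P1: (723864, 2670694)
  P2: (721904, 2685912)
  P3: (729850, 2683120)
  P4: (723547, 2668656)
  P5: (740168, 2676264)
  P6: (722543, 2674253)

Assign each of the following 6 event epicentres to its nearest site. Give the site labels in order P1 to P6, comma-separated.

A, K, K, A, B, A

P1 → A (d²=49662020.00)
P2 → K (d²=38155450.00)
P3 → K (d²=10863322.00)
P4 → A (d²=82983941.00)
P5 → B (d²=86345237.00)
P6 → A (d²=17638074.00)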